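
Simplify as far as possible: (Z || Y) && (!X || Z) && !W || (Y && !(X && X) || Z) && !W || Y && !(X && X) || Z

(Z || Y) && (!X || Z) && !W || (Y && !(X && X) || Z) && !W || Y && !(X && X) || Z
= (Z || Y) && (!X || Z) && !W || Y && !(X && X) || Z   — absorption
= (Z || Y) && (!X || Z) && !W || Y && !X || Z   — idempotence
= (Y && !X || Z) && !W || Y && !X || Z   — distribution
= Y && !X || Z   — absorption

Y && !X || Z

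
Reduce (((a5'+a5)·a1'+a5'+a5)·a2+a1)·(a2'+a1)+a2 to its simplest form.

(((a5'+a5)·a1'+a5'+a5)·a2+a1)·(a2'+a1)+a2
= a1+((a5'+a5)·a1'+a5'+a5)·a2·a2'+a2   (distribution)
= a1+(a5'+a5)·a2·a2'+a2   (absorption)
= a1+a2·a2'+a2   (complement / identity)
= a1+a2   (complement / identity)

a1+a2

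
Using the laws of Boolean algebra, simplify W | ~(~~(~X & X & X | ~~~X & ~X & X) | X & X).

W | ~(~~(~X & X & X | ~~~X & ~X & X) | X & X)
= W | ~(~~(~X & X & X | ~X & ~X & X) | X & X)   [double negation]
= W | ~(~~(~X & X) | X & X)   [distribution]
= W | ~(~X & X | X & X)   [double negation]
= W | ~X   [distribution]

W | ~X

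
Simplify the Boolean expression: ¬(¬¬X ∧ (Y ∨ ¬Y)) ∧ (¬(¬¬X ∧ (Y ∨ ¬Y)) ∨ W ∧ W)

¬(¬¬X ∧ (Y ∨ ¬Y)) ∧ (¬(¬¬X ∧ (Y ∨ ¬Y)) ∨ W ∧ W)
= ¬(¬¬X ∧ (Y ∨ ¬Y)) ∧ (¬(¬¬X ∧ (Y ∨ ¬Y)) ∨ W)
= ¬(¬¬X ∧ (Y ∨ ¬Y))
= ¬¬¬X
= ¬X

¬X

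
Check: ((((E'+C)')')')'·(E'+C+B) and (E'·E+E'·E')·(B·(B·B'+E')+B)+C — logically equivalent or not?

E1: ((((E'+C)')')')'·(E'+C+B)
    = ((E'+C)')'·(E'+C+B)   [double negation]
    = (E'+C)·(E'+C+B)   [double negation]
    = E'+C   [absorption]
E2: (E'·E+E'·E')·(B·(B·B'+E')+B)+C
    = (E'·E+E'·E')·(B·E'+B)+C   [complement / identity]
    = (E'·E+E'·E')·B+C   [absorption]
    = E'·B+C   [distribution]
These differ: at B=0, C=0, E=0, E1 = 1 but E2 = 0.

No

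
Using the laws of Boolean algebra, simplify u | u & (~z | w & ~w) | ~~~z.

u | ~z

u | u & (~z | w & ~w) | ~~~z
= u | u & (~z | w & ~w) | ~z   — double negation
= u | u & ~z | ~z   — complement / identity
= u | ~z   — absorption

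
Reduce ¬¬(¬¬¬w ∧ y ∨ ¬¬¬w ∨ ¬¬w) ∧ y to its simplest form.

¬¬(¬¬¬w ∧ y ∨ ¬¬¬w ∨ ¬¬w) ∧ y
= ¬¬(¬¬¬w ∨ ¬¬w) ∧ y
= ¬(¬¬w ∧ ¬w) ∧ y
= (¬w ∨ w) ∧ y
= y

y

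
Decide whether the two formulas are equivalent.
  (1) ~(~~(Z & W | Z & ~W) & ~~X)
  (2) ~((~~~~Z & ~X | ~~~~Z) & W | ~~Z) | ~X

Yes

E1: ~(~~(Z & W | Z & ~W) & ~~X)
    = ~(~~Z & ~~X)   — distribution
    = ~Z | ~X   — De Morgan
E2: ~((~~~~Z & ~X | ~~~~Z) & W | ~~Z) | ~X
    = ~(~~~~Z & W | ~~Z) | ~X   — absorption
    = ~(~~Z & W | ~~Z) | ~X   — double negation
    = ~~~Z | ~X   — absorption
    = ~Z | ~X   — double negation
Both reduce to ~Z | ~X, so they are equivalent.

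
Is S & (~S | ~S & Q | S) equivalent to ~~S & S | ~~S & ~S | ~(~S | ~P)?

Yes

E1: S & (~S | ~S & Q | S)
    = S & (~S | S)   [absorption]
    = S   [complement / identity]
E2: ~~S & S | ~~S & ~S | ~(~S | ~P)
    = ~~S | ~(~S | ~P)   [distribution]
    = ~~S | S & P   [De Morgan]
    = S | S & P   [double negation]
    = S   [absorption]
Both reduce to S, so they are equivalent.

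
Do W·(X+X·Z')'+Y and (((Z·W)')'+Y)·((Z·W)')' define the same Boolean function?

No

E1: W·(X+X·Z')'+Y
    = W·X'+Y
E2: (((Z·W)')'+Y)·((Z·W)')'
    = ((Z·W)')'
    = Z·W
These differ: at W=1, X=0, Y=1, Z=0, E1 = 1 but E2 = 0.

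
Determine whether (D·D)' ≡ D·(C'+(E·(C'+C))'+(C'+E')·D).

No

E1: (D·D)'
    = D'
E2: D·(C'+(E·(C'+C))'+(C'+E')·D)
    = D·(C'+E'+(C'+E')·D)
    = D·(C'+E')
These differ: at C=0, D=0, E=0, E1 = 1 but E2 = 0.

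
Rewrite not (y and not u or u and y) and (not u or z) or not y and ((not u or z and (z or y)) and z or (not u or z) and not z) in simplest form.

not y and (not u or z)

not (y and not u or u and y) and (not u or z) or not y and ((not u or z and (z or y)) and z or (not u or z) and not z)
= not (y and not u or u and y) and (not u or z) or not y and ((not u or z) and z or (not u or z) and not z)
= not (y and not u or u and y) and (not u or z) or not y and (not u or z)
= not y and (not u or z) or not y and (not u or z)
= not y and (not u or z)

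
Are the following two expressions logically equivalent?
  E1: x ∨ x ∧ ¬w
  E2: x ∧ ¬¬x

E1: x ∨ x ∧ ¬w
    = x   (absorption)
E2: x ∧ ¬¬x
    = x ∧ x   (double negation)
    = x   (idempotence)
Both reduce to x, so they are equivalent.

Yes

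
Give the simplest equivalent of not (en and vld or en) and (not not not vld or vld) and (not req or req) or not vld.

not (en and vld or en) and (not not not vld or vld) and (not req or req) or not vld
= not en and (not not not vld or vld) and (not req or req) or not vld   — absorption
= not en and (not vld or vld) and (not req or req) or not vld   — double negation
= not en and (not vld or vld) or not vld   — complement / identity
= not en or not vld   — complement / identity

not en or not vld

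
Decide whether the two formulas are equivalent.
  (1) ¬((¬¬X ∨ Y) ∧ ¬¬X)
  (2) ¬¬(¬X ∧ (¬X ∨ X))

Yes

E1: ¬((¬¬X ∨ Y) ∧ ¬¬X)
    = ¬¬¬X   [absorption]
    = ¬X   [double negation]
E2: ¬¬(¬X ∧ (¬X ∨ X))
    = ¬¬¬X   [complement / identity]
    = ¬X   [double negation]
Both reduce to ¬X, so they are equivalent.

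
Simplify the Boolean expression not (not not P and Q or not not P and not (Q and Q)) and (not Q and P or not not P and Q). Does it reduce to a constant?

not (not not P and Q or not not P and not (Q and Q)) and (not Q and P or not not P and Q)
= not (not not P and Q or not not P and not Q) and (not Q and P or not not P and Q)   (idempotence)
= not not not P and (not Q and P or not not P and Q)   (distribution)
= not not not P and (not Q and P or P and Q)   (double negation)
= not not not P and P   (distribution)
= not P and P   (double negation)
= False   (complement)

False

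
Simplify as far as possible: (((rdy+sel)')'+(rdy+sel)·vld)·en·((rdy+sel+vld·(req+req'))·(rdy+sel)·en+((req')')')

(((rdy+sel)')'+(rdy+sel)·vld)·en·((rdy+sel+vld·(req+req'))·(rdy+sel)·en+((req')')')
= (((rdy+sel)')'+(rdy+sel)·vld)·en·((rdy+sel+vld)·(rdy+sel)·en+((req')')')
= (((rdy+sel)')'+(rdy+sel)·vld)·en·((rdy+sel)·en+((req')')')
= (rdy+sel+(rdy+sel)·vld)·en·((rdy+sel)·en+((req')')')
= (rdy+sel)·en·((rdy+sel)·en+((req')')')
= (rdy+sel)·en·((rdy+sel)·en+req')
= (rdy+sel)·en

(rdy+sel)·en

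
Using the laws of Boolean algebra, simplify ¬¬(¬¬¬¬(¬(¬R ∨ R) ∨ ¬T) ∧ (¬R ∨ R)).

¬¬(¬¬¬¬(¬(¬R ∨ R) ∨ ¬T) ∧ (¬R ∨ R))
= ¬¬¬¬(¬(¬R ∨ R) ∨ ¬T) ∧ (¬R ∨ R)   [double negation]
= ¬¬¬((¬R ∨ R) ∧ T) ∧ (¬R ∨ R)   [De Morgan]
= ¬((¬R ∨ R) ∧ T) ∧ (¬R ∨ R)   [double negation]
= ¬((¬R ∨ R) ∧ T)   [complement / identity]
= ¬T   [complement / identity]

¬T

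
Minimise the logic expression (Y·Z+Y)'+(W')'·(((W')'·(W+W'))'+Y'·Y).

Y'

(Y·Z+Y)'+(W')'·(((W')'·(W+W'))'+Y'·Y)
= (Y·Z+Y)'+(W')'·(((W')')'+Y'·Y)   (complement / identity)
= (Y·Z+Y)'+(W')'·((W')')'   (complement / identity)
= (Y·Z+Y)'+W·((W')')'   (double negation)
= (Y·Z+Y)'+W·W'   (double negation)
= (Y·Z+Y)'   (complement / identity)
= Y'   (absorption)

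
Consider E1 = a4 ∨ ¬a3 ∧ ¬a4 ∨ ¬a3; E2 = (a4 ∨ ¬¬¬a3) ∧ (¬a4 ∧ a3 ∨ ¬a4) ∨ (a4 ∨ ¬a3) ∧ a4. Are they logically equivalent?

E1: a4 ∨ ¬a3 ∧ ¬a4 ∨ ¬a3
    = a4 ∨ ¬a3   — absorption
E2: (a4 ∨ ¬¬¬a3) ∧ (¬a4 ∧ a3 ∨ ¬a4) ∨ (a4 ∨ ¬a3) ∧ a4
    = (a4 ∨ ¬a3) ∧ (¬a4 ∧ a3 ∨ ¬a4) ∨ (a4 ∨ ¬a3) ∧ a4   — double negation
    = (a4 ∨ ¬a3) ∧ ¬a4 ∨ (a4 ∨ ¬a3) ∧ a4   — absorption
    = a4 ∨ ¬a3   — distribution
Both reduce to a4 ∨ ¬a3, so they are equivalent.

Yes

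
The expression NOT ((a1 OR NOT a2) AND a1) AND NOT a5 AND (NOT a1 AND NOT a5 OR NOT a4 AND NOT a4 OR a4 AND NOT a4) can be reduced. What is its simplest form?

NOT ((a1 OR NOT a2) AND a1) AND NOT a5 AND (NOT a1 AND NOT a5 OR NOT a4 AND NOT a4 OR a4 AND NOT a4)
= NOT ((a1 OR NOT a2) AND a1) AND NOT a5 AND (NOT a1 AND NOT a5 OR NOT a4)   [distribution]
= NOT a1 AND NOT a5 AND (NOT a1 AND NOT a5 OR NOT a4)   [absorption]
= NOT a1 AND NOT a5   [absorption]

NOT a1 AND NOT a5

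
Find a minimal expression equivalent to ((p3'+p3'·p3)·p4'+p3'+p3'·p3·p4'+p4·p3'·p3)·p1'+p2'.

p3'·p1'+p2'

((p3'+p3'·p3)·p4'+p3'+p3'·p3·p4'+p4·p3'·p3)·p1'+p2'
= ((p3'+p3'·p3)·p4'+p3'+p3'·p3)·p1'+p2'   [distribution]
= (p3'+p3'·p3)·p1'+p2'   [absorption]
= p3'·p1'+p2'   [complement / identity]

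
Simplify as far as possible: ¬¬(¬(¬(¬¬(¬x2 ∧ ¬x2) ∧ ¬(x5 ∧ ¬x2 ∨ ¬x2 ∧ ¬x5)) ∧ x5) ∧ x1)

¬x5 ∧ x1

¬¬(¬(¬(¬¬(¬x2 ∧ ¬x2) ∧ ¬(x5 ∧ ¬x2 ∨ ¬x2 ∧ ¬x5)) ∧ x5) ∧ x1)
= ¬¬(¬(¬(¬¬¬x2 ∧ ¬(x5 ∧ ¬x2 ∨ ¬x2 ∧ ¬x5)) ∧ x5) ∧ x1)   (idempotence)
= ¬¬(¬(¬(¬¬¬x2 ∧ ¬¬x2) ∧ x5) ∧ x1)   (distribution)
= ¬¬(¬((¬¬x2 ∨ ¬x2) ∧ x5) ∧ x1)   (De Morgan)
= ¬¬(¬((x2 ∨ ¬x2) ∧ x5) ∧ x1)   (double negation)
= ¬((x2 ∨ ¬x2) ∧ x5) ∧ x1   (double negation)
= ¬x5 ∧ x1   (complement / identity)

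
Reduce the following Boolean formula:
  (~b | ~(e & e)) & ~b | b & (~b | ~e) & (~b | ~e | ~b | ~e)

~b | ~e

(~b | ~(e & e)) & ~b | b & (~b | ~e) & (~b | ~e | ~b | ~e)
= (~b | ~(e & e)) & ~b | b & (~b | ~e) & (~b | ~e)   [idempotence]
= (~b | ~(e & e)) & ~b | b & (~b | ~e)   [idempotence]
= (~b | ~e) & ~b | b & (~b | ~e)   [idempotence]
= ~b | ~e   [distribution]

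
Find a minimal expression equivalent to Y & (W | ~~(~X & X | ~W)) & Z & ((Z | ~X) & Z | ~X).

Y & Z

Y & (W | ~~(~X & X | ~W)) & Z & ((Z | ~X) & Z | ~X)
= Y & (W | ~~~W) & Z & ((Z | ~X) & Z | ~X)
= Y & (W | ~W) & Z & ((Z | ~X) & Z | ~X)
= Y & (W | ~W) & Z & (Z | ~X)
= Y & (W | ~W) & Z
= Y & Z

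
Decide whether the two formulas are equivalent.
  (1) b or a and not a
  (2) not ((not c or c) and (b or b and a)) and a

No

E1: b or a and not a
    = b   (complement / identity)
E2: not ((not c or c) and (b or b and a)) and a
    = not ((not c or c) and b) and a   (absorption)
    = not b and a   (complement / identity)
These differ: at a=0, b=1, c=0, E1 = 1 but E2 = 0.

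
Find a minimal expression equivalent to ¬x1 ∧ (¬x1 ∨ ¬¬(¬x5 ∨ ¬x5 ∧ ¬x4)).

¬x1

¬x1 ∧ (¬x1 ∨ ¬¬(¬x5 ∨ ¬x5 ∧ ¬x4))
= ¬x1 ∧ (¬x1 ∨ ¬¬¬x5)   [absorption]
= ¬x1 ∧ (¬x1 ∨ ¬x5)   [double negation]
= ¬x1   [absorption]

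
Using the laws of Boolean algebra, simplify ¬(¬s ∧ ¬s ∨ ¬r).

s ∧ r

¬(¬s ∧ ¬s ∨ ¬r)
= ¬(¬s ∨ ¬r)   [idempotence]
= s ∧ r   [De Morgan]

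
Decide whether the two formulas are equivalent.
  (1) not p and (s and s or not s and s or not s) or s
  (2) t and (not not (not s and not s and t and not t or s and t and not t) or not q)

E1: not p and (s and s or not s and s or not s) or s
    = not p and (s or not s) or s   — distribution
    = not p or s   — complement / identity
E2: t and (not not (not s and not s and t and not t or s and t and not t) or not q)
    = t and (not s and not s and t and not t or s and t and not t or not q)   — double negation
    = t and (not s and t and not t or s and t and not t or not q)   — idempotence
    = t and (t and not t or not q)   — distribution
    = t and not q   — complement / identity
These differ: at p=0, q=0, s=1, t=0, E1 = 1 but E2 = 0.

No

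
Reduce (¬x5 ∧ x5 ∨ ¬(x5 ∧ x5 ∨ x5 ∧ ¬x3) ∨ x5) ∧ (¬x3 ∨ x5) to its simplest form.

(¬x5 ∧ x5 ∨ ¬(x5 ∧ x5 ∨ x5 ∧ ¬x3) ∨ x5) ∧ (¬x3 ∨ x5)
= (¬x5 ∧ x5 ∨ ¬(x5 ∧ (x5 ∨ ¬x3)) ∨ x5) ∧ (¬x3 ∨ x5)
= (¬(x5 ∧ (x5 ∨ ¬x3)) ∨ x5) ∧ (¬x3 ∨ x5)
= (¬x5 ∨ x5) ∧ (¬x3 ∨ x5)
= ¬x3 ∨ x5

¬x3 ∨ x5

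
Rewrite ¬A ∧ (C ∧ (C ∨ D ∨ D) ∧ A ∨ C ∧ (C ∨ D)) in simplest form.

¬A ∧ C

¬A ∧ (C ∧ (C ∨ D ∨ D) ∧ A ∨ C ∧ (C ∨ D))
= ¬A ∧ (C ∧ (C ∨ D) ∧ A ∨ C ∧ (C ∨ D))
= ¬A ∧ C ∧ (C ∨ D)
= ¬A ∧ C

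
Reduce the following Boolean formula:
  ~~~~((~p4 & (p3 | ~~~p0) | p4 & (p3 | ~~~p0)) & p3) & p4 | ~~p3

~~~~((~p4 & (p3 | ~~~p0) | p4 & (p3 | ~~~p0)) & p3) & p4 | ~~p3
= ~~~~((p3 | ~~~p0) & p3) & p4 | ~~p3   — distribution
= ~~~~((p3 | ~p0) & p3) & p4 | ~~p3   — double negation
= ~~((p3 | ~p0) & p3) & p4 | ~~p3   — double negation
= ~~p3 & p4 | ~~p3   — absorption
= ~~p3   — absorption
= p3   — double negation

p3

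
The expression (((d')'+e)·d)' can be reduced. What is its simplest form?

(((d')'+e)·d)'
= ((d+e)·d)'
= d'

d'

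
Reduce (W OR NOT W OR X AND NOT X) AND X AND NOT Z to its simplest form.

(W OR NOT W OR X AND NOT X) AND X AND NOT Z
= (W OR NOT W) AND X AND NOT Z   (complement / identity)
= X AND NOT Z   (complement / identity)

X AND NOT Z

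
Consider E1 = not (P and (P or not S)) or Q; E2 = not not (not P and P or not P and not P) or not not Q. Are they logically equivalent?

E1: not (P and (P or not S)) or Q
    = not P or Q
E2: not not (not P and P or not P and not P) or not not Q
    = not not (not P and P or not P and not P) or Q
    = not P and P or not P and not P or Q
    = not P or Q
Both reduce to not P or Q, so they are equivalent.

Yes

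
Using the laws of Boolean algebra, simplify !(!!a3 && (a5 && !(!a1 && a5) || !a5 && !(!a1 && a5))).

!(!!a3 && (a5 && !(!a1 && a5) || !a5 && !(!a1 && a5)))
= !(!!a3 && !(!a1 && a5))   [distribution]
= !a3 || !a1 && a5   [De Morgan]

!a3 || !a1 && a5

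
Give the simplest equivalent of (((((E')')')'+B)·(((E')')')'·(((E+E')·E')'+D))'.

E'

(((((E')')')'+B)·(((E')')')'·(((E+E')·E')'+D))'
= ((((E')')')'·(((E+E')·E')'+D))'   [absorption]
= ((((E')')')'·((E')'+D))'   [complement / identity]
= ((E')'·((E')'+D))'   [double negation]
= ((E')')'   [absorption]
= E'   [double negation]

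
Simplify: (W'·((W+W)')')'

(W'·((W+W)')')'
= (W'·(W')')'   — idempotence
= W+W'   — De Morgan
= 1   — complement

1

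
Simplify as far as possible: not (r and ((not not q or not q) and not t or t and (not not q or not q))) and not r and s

not (r and ((not not q or not q) and not t or t and (not not q or not q))) and not r and s
= not (r and (not not q or not q)) and not r and s   [distribution]
= not (r and (q or not q)) and not r and s   [double negation]
= not r and not r and s   [complement / identity]
= not r and s   [idempotence]

not r and s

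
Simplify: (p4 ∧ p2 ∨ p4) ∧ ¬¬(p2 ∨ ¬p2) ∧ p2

(p4 ∧ p2 ∨ p4) ∧ ¬¬(p2 ∨ ¬p2) ∧ p2
= (p4 ∧ p2 ∨ p4) ∧ (p2 ∨ ¬p2) ∧ p2
= (p4 ∧ p2 ∨ p4) ∧ p2
= p4 ∧ p2

p4 ∧ p2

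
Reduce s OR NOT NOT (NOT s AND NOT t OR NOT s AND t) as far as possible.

TRUE

s OR NOT NOT (NOT s AND NOT t OR NOT s AND t)
= s OR NOT s AND NOT t OR NOT s AND t   [double negation]
= s OR NOT s   [distribution]
= TRUE   [complement]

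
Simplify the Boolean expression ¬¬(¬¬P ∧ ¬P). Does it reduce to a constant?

¬¬(¬¬P ∧ ¬P)
= ¬¬P ∧ ¬P   (double negation)
= P ∧ ¬P   (double negation)
= False   (complement)

False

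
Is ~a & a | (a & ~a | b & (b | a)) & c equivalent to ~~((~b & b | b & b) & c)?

E1: ~a & a | (a & ~a | b & (b | a)) & c
    = (a & ~a | b & (b | a)) & c   [complement / identity]
    = b & (b | a) & c   [complement / identity]
    = b & c   [absorption]
E2: ~~((~b & b | b & b) & c)
    = ~~(b & c)   [distribution]
    = b & c   [double negation]
Both reduce to b & c, so they are equivalent.

Yes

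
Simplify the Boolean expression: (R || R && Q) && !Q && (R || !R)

R && !Q

(R || R && Q) && !Q && (R || !R)
= (R || R && Q) && !Q   (complement / identity)
= R && !Q   (absorption)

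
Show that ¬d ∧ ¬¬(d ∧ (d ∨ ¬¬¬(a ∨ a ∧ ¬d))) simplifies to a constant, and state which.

¬d ∧ ¬¬(d ∧ (d ∨ ¬¬¬(a ∨ a ∧ ¬d)))
= ¬d ∧ ¬¬(d ∧ (d ∨ ¬(a ∨ a ∧ ¬d)))   (double negation)
= ¬d ∧ ¬¬(d ∧ (d ∨ ¬a))   (absorption)
= ¬d ∧ ¬¬d   (absorption)
= ¬d ∧ d   (double negation)
= False   (complement)

False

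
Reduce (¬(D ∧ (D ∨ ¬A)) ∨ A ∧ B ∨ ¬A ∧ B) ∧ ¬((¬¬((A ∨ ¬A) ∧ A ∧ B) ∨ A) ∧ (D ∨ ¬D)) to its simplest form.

(¬D ∨ B) ∧ ¬A

(¬(D ∧ (D ∨ ¬A)) ∨ A ∧ B ∨ ¬A ∧ B) ∧ ¬((¬¬((A ∨ ¬A) ∧ A ∧ B) ∨ A) ∧ (D ∨ ¬D))
= (¬(D ∧ (D ∨ ¬A)) ∨ A ∧ B ∨ ¬A ∧ B) ∧ ¬(((A ∨ ¬A) ∧ A ∧ B ∨ A) ∧ (D ∨ ¬D))   [double negation]
= (¬(D ∧ (D ∨ ¬A)) ∨ B) ∧ ¬(((A ∨ ¬A) ∧ A ∧ B ∨ A) ∧ (D ∨ ¬D))   [distribution]
= (¬(D ∧ (D ∨ ¬A)) ∨ B) ∧ ¬((A ∧ B ∨ A) ∧ (D ∨ ¬D))   [complement / identity]
= (¬(D ∧ (D ∨ ¬A)) ∨ B) ∧ ¬(A ∧ (D ∨ ¬D))   [absorption]
= (¬D ∨ B) ∧ ¬(A ∧ (D ∨ ¬D))   [absorption]
= (¬D ∨ B) ∧ ¬A   [complement / identity]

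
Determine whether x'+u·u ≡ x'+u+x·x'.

Yes

E1: x'+u·u
    = x'+u   [idempotence]
E2: x'+u+x·x'
    = x'+u   [complement / identity]
Both reduce to x'+u, so they are equivalent.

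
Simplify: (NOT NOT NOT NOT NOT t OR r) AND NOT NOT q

(NOT NOT NOT NOT NOT t OR r) AND NOT NOT q
= (NOT NOT NOT t OR r) AND NOT NOT q   [double negation]
= (NOT NOT NOT t OR r) AND q   [double negation]
= (NOT t OR r) AND q   [double negation]

(NOT t OR r) AND q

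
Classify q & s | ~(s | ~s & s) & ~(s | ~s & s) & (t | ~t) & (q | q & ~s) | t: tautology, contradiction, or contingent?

q & s | ~(s | ~s & s) & ~(s | ~s & s) & (t | ~t) & (q | q & ~s) | t
= q & s | ~(s | ~s & s) & ~(s | ~s & s) & (q | q & ~s) | t   (complement / identity)
= q & s | ~(s | ~s & s) & (q | q & ~s) | t   (idempotence)
= q & s | ~s & (q | q & ~s) | t   (complement / identity)
= q & s | ~s & q | t   (absorption)
= q | t   (distribution)
This depends on q, t, so it is not a constant.

contingent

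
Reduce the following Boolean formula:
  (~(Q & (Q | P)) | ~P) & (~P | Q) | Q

(~(Q & (Q | P)) | ~P) & (~P | Q) | Q
= ~P | ~(Q & (Q | P)) & Q | Q   [distribution]
= ~P | ~Q & Q | Q   [absorption]
= ~P | Q   [complement / identity]

~P | Q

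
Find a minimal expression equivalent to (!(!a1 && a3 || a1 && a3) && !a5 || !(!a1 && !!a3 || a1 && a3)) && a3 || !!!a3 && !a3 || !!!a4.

(!(!a1 && a3 || a1 && a3) && !a5 || !(!a1 && !!a3 || a1 && a3)) && a3 || !!!a3 && !a3 || !!!a4
= (!(!a1 && a3 || a1 && a3) && !a5 || !(!a1 && !!a3 || a1 && a3)) && a3 || !a3 && !a3 || !!!a4   (double negation)
= (!(!a1 && a3 || a1 && a3) && !a5 || !(!a1 && a3 || a1 && a3)) && a3 || !a3 && !a3 || !!!a4   (double negation)
= !(!a1 && a3 || a1 && a3) && a3 || !a3 && !a3 || !!!a4   (absorption)
= !a3 && a3 || !a3 && !a3 || !!!a4   (distribution)
= !a3 || !!!a4   (distribution)
= !a3 || !a4   (double negation)

!a3 || !a4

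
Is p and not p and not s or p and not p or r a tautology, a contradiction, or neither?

p and not p and not s or p and not p or r
= p and not p or r
= r
This depends on r, so it is not a constant.

neither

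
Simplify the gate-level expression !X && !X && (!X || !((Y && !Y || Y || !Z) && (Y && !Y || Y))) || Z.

!X && !X && (!X || !((Y && !Y || Y || !Z) && (Y && !Y || Y))) || Z
= !X && !X && (!X || !(Y && !Y || Y)) || Z
= !X && !X && (!X || !Y) || Z
= !X && !X || Z
= !X || Z

!X || Z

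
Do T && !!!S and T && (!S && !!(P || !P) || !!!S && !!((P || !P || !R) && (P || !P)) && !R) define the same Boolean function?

E1: T && !!!S
    = T && !S   [double negation]
E2: T && (!S && !!(P || !P) || !!!S && !!((P || !P || !R) && (P || !P)) && !R)
    = T && (!S && !!(P || !P) || !S && !!((P || !P || !R) && (P || !P)) && !R)   [double negation]
    = T && (!S && !!(P || !P) || !S && !!(P || !P) && !R)   [absorption]
    = T && !S && !!(P || !P)   [absorption]
    = T && !S && (P || !P)   [double negation]
    = T && !S   [complement / identity]
Both reduce to T && !S, so they are equivalent.

Yes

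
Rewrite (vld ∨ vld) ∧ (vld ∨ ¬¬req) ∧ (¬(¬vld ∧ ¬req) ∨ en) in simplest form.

vld

(vld ∨ vld) ∧ (vld ∨ ¬¬req) ∧ (¬(¬vld ∧ ¬req) ∨ en)
= (vld ∨ vld) ∧ (vld ∨ req) ∧ (¬(¬vld ∧ ¬req) ∨ en)   — double negation
= (vld ∨ vld) ∧ (vld ∨ req) ∧ (vld ∨ req ∨ en)   — De Morgan
= (vld ∨ vld) ∧ (vld ∨ req)   — absorption
= vld ∨ vld ∧ req   — distribution
= vld   — absorption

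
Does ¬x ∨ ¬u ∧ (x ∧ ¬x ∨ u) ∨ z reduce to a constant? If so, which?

¬x ∨ ¬u ∧ (x ∧ ¬x ∨ u) ∨ z
= ¬x ∨ ¬u ∧ u ∨ z   [complement / identity]
= ¬x ∨ z   [complement / identity]
This depends on x, z, so it is not a constant.

no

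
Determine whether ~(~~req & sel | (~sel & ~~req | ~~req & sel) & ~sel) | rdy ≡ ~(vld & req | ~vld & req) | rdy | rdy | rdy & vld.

E1: ~(~~req & sel | (~sel & ~~req | ~~req & sel) & ~sel) | rdy
    = ~(~~req & sel | ~~req & ~sel) | rdy
    = ~~~req | rdy
    = ~req | rdy
E2: ~(vld & req | ~vld & req) | rdy | rdy | rdy & vld
    = ~(vld & req | ~vld & req) | rdy | rdy & vld
    = ~req | rdy | rdy & vld
    = ~req | rdy
Both reduce to ~req | rdy, so they are equivalent.

Yes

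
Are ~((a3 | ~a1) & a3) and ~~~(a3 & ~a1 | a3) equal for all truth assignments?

E1: ~((a3 | ~a1) & a3)
    = ~a3   — absorption
E2: ~~~(a3 & ~a1 | a3)
    = ~(a3 & ~a1 | a3)   — double negation
    = ~a3   — absorption
Both reduce to ~a3, so they are equivalent.

Yes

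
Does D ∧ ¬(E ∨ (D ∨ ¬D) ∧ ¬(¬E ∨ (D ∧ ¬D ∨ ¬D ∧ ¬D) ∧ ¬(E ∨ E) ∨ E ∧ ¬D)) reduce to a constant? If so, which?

D ∧ ¬(E ∨ (D ∨ ¬D) ∧ ¬(¬E ∨ (D ∧ ¬D ∨ ¬D ∧ ¬D) ∧ ¬(E ∨ E) ∨ E ∧ ¬D))
= D ∧ ¬(E ∨ (D ∨ ¬D) ∧ ¬(¬E ∨ (D ∧ ¬D ∨ ¬D ∧ ¬D) ∧ ¬E ∨ E ∧ ¬D))   (idempotence)
= D ∧ ¬(E ∨ (D ∨ ¬D) ∧ ¬(¬E ∨ ¬D ∧ ¬E ∨ E ∧ ¬D))   (distribution)
= D ∧ ¬(E ∨ ¬(¬E ∨ ¬D ∧ ¬E ∨ E ∧ ¬D))   (complement / identity)
= D ∧ ¬(E ∨ ¬(¬E ∨ ¬D))   (distribution)
= D ∧ ¬(E ∨ E ∧ D)   (De Morgan)
= D ∧ ¬E   (absorption)
This depends on D, E, so it is not a constant.

no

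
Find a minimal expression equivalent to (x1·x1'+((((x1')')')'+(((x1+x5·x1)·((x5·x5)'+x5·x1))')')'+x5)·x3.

(x1'+x5)·x3

(x1·x1'+((((x1')')')'+(((x1+x5·x1)·((x5·x5)'+x5·x1))')')'+x5)·x3
= (x1·x1'+((x1')'+(((x1+x5·x1)·((x5·x5)'+x5·x1))')')'+x5)·x3   (double negation)
= (x1·x1'+((x1')'+(((x1+x5·x1)·(x5'+x5·x1))')')'+x5)·x3   (idempotence)
= (x1·x1'+((x1')'+((x5·x1+x1·x5')')')'+x5)·x3   (distribution)
= (x1·x1'+((x1')'+(x1')')'+x5)·x3   (distribution)
= (x1·x1'+x1'·x1'+x5)·x3   (De Morgan)
= (x1'+x5)·x3   (distribution)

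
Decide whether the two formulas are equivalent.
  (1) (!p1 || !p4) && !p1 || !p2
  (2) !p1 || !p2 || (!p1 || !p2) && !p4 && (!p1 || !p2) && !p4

Yes

E1: (!p1 || !p4) && !p1 || !p2
    = !p1 || !p2   (absorption)
E2: !p1 || !p2 || (!p1 || !p2) && !p4 && (!p1 || !p2) && !p4
    = !p1 || !p2 || (!p1 || !p2) && !p4   (idempotence)
    = !p1 || !p2   (absorption)
Both reduce to !p1 || !p2, so they are equivalent.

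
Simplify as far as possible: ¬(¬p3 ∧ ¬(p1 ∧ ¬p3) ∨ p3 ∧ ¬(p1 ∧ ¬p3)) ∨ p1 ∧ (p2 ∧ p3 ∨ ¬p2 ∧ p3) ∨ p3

p1 ∨ p3

¬(¬p3 ∧ ¬(p1 ∧ ¬p3) ∨ p3 ∧ ¬(p1 ∧ ¬p3)) ∨ p1 ∧ (p2 ∧ p3 ∨ ¬p2 ∧ p3) ∨ p3
= ¬¬(p1 ∧ ¬p3) ∨ p1 ∧ (p2 ∧ p3 ∨ ¬p2 ∧ p3) ∨ p3   [distribution]
= ¬¬(p1 ∧ ¬p3) ∨ p1 ∧ p3 ∨ p3   [distribution]
= p1 ∧ ¬p3 ∨ p1 ∧ p3 ∨ p3   [double negation]
= p1 ∨ p3   [distribution]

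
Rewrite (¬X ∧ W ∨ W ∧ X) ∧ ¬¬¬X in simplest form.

(¬X ∧ W ∨ W ∧ X) ∧ ¬¬¬X
= W ∧ ¬¬¬X
= W ∧ ¬X

W ∧ ¬X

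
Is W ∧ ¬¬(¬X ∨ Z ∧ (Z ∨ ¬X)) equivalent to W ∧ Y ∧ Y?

E1: W ∧ ¬¬(¬X ∨ Z ∧ (Z ∨ ¬X))
    = W ∧ ¬¬(¬X ∨ Z)   (absorption)
    = W ∧ (¬X ∨ Z)   (double negation)
E2: W ∧ Y ∧ Y
    = W ∧ Y   (idempotence)
These differ: at W=1, X=0, Y=0, Z=0, E1 = 1 but E2 = 0.

No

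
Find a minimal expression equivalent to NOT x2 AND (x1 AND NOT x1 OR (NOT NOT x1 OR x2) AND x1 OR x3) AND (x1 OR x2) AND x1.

NOT x2 AND (x1 AND NOT x1 OR (NOT NOT x1 OR x2) AND x1 OR x3) AND (x1 OR x2) AND x1
= NOT x2 AND (x1 AND NOT x1 OR (x1 OR x2) AND x1 OR x3) AND (x1 OR x2) AND x1   (double negation)
= NOT x2 AND ((x1 OR x2) AND x1 OR x3) AND (x1 OR x2) AND x1   (complement / identity)
= NOT x2 AND (x1 OR x2) AND x1   (absorption)
= NOT x2 AND x1   (absorption)

NOT x2 AND x1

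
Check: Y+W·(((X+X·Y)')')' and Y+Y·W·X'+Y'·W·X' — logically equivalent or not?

E1: Y+W·(((X+X·Y)')')'
    = Y+W·(X+X·Y)'
    = Y+W·X'
E2: Y+Y·W·X'+Y'·W·X'
    = Y+W·X'
Both reduce to Y+W·X', so they are equivalent.

Yes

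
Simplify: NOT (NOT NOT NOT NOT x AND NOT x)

NOT (NOT NOT NOT NOT x AND NOT x)
= NOT (NOT NOT x AND NOT x)   — double negation
= NOT x OR x   — De Morgan
= TRUE   — complement

TRUE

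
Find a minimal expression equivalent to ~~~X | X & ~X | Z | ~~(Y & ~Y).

~X | Z

~~~X | X & ~X | Z | ~~(Y & ~Y)
= ~~~X | Z | ~~(Y & ~Y)   — complement / identity
= ~X | Z | ~~(Y & ~Y)   — double negation
= ~X | Z | Y & ~Y   — double negation
= ~X | Z   — complement / identity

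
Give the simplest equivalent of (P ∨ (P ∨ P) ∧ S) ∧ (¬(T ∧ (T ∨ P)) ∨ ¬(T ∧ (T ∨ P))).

(P ∨ (P ∨ P) ∧ S) ∧ (¬(T ∧ (T ∨ P)) ∨ ¬(T ∧ (T ∨ P)))
= (P ∨ (P ∨ P) ∧ S) ∧ ¬(T ∧ (T ∨ P))   (idempotence)
= (P ∨ P ∧ S) ∧ ¬(T ∧ (T ∨ P))   (idempotence)
= P ∧ ¬(T ∧ (T ∨ P))   (absorption)
= P ∧ ¬T   (absorption)

P ∧ ¬T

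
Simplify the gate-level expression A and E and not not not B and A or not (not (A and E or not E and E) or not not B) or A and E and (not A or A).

A and E

A and E and not not not B and A or not (not (A and E or not E and E) or not not B) or A and E and (not A or A)
= A and E and not not not B and A or (A and E or not E and E) and not B or A and E and (not A or A)   [De Morgan]
= A and E and not B and A or (A and E or not E and E) and not B or A and E and (not A or A)   [double negation]
= A and E and not B and A or A and E and not B or A and E and (not A or A)   [complement / identity]
= A and E and not B and A or A and E and not B or A and E   [complement / identity]
= A and E and not B or A and E   [absorption]
= A and E   [absorption]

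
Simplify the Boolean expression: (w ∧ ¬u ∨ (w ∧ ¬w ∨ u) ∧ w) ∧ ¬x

w ∧ ¬x

(w ∧ ¬u ∨ (w ∧ ¬w ∨ u) ∧ w) ∧ ¬x
= (w ∧ ¬u ∨ u ∧ w) ∧ ¬x   (complement / identity)
= w ∧ ¬x   (distribution)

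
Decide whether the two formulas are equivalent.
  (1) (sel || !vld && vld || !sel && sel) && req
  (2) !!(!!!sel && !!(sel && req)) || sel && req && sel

E1: (sel || !vld && vld || !sel && sel) && req
    = (sel || !sel && sel) && req   — complement / identity
    = sel && req   — complement / identity
E2: !!(!!!sel && !!(sel && req)) || sel && req && sel
    = !(!!sel || !(sel && req)) || sel && req && sel   — De Morgan
    = !sel && sel && req || sel && req && sel   — De Morgan
    = sel && req   — distribution
Both reduce to sel && req, so they are equivalent.

Yes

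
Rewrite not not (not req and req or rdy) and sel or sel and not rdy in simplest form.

not not (not req and req or rdy) and sel or sel and not rdy
= not not rdy and sel or sel and not rdy   (complement / identity)
= rdy and sel or sel and not rdy   (double negation)
= sel   (distribution)

sel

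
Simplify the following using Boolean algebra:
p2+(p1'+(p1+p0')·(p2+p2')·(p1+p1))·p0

p2+p0

p2+(p1'+(p1+p0')·(p2+p2')·(p1+p1))·p0
= p2+(p1'+(p1+p0')·(p1+p1))·p0
= p2+(p1'+(p1+p0')·p1)·p0
= p2+(p1'+p1)·p0
= p2+p0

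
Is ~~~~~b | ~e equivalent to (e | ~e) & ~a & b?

E1: ~~~~~b | ~e
    = ~~~b | ~e
    = ~b | ~e
E2: (e | ~e) & ~a & b
    = ~a & b
These differ: at a=1, b=0, e=0, E1 = 1 but E2 = 0.

No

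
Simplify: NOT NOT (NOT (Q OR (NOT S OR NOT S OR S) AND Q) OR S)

NOT NOT (NOT (Q OR (NOT S OR NOT S OR S) AND Q) OR S)
= NOT NOT (NOT (Q OR (NOT S OR S) AND Q) OR S)   — idempotence
= NOT NOT (NOT (Q OR Q) OR S)   — complement / identity
= NOT NOT (NOT Q OR S)   — idempotence
= NOT Q OR S   — double negation

NOT Q OR S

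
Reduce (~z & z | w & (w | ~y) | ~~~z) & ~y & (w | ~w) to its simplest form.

(w | ~z) & ~y

(~z & z | w & (w | ~y) | ~~~z) & ~y & (w | ~w)
= (~z & z | w & (w | ~y) | ~z) & ~y & (w | ~w)   — double negation
= (~z & z | w & (w | ~y) | ~z) & ~y   — complement / identity
= (~z & z | w | ~z) & ~y   — absorption
= (w | ~z) & ~y   — complement / identity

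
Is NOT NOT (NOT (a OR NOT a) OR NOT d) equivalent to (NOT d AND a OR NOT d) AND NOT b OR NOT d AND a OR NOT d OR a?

No

E1: NOT NOT (NOT (a OR NOT a) OR NOT d)
    = NOT ((a OR NOT a) AND d)   [De Morgan]
    = NOT d   [complement / identity]
E2: (NOT d AND a OR NOT d) AND NOT b OR NOT d AND a OR NOT d OR a
    = NOT d AND a OR NOT d OR a   [absorption]
    = NOT d OR a   [absorption]
These differ: at a=1, b=1, d=1, E1 = 0 but E2 = 1.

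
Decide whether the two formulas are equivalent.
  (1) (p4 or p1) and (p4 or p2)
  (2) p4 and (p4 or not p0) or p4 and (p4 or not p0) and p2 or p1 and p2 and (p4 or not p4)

E1: (p4 or p1) and (p4 or p2)
    = p4 or p1 and p2   [distribution]
E2: p4 and (p4 or not p0) or p4 and (p4 or not p0) and p2 or p1 and p2 and (p4 or not p4)
    = p4 and (p4 or not p0) or p4 and (p4 or not p0) and p2 or p1 and p2   [complement / identity]
    = p4 and (p4 or not p0) or p1 and p2   [absorption]
    = p4 or p1 and p2   [absorption]
Both reduce to p4 or p1 and p2, so they are equivalent.

Yes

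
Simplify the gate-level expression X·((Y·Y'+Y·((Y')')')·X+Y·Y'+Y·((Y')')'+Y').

X·Y'

X·((Y·Y'+Y·((Y')')')·X+Y·Y'+Y·((Y')')'+Y')
= X·(Y·Y'+Y·((Y')')'+Y')
= X·(Y·Y'+Y·Y'+Y')
= X·(Y·Y'+Y')
= X·Y'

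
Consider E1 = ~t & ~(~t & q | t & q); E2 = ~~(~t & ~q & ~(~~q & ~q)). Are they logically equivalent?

Yes

E1: ~t & ~(~t & q | t & q)
    = ~t & ~q   [distribution]
E2: ~~(~t & ~q & ~(~~q & ~q))
    = ~~(~t & ~q & (~q | q))   [De Morgan]
    = ~t & ~q & (~q | q)   [double negation]
    = ~t & ~q   [complement / identity]
Both reduce to ~t & ~q, so they are equivalent.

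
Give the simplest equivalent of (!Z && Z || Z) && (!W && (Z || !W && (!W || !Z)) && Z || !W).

(!Z && Z || Z) && (!W && (Z || !W && (!W || !Z)) && Z || !W)
= Z && (!W && (Z || !W && (!W || !Z)) && Z || !W)   [complement / identity]
= Z && (!W && (Z || !W) && Z || !W)   [absorption]
= Z && (!W && Z || !W)   [absorption]
= Z && !W   [absorption]

Z && !W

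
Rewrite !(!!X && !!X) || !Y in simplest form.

!X || !Y

!(!!X && !!X) || !Y
= !!!X || !Y   [idempotence]
= !X || !Y   [double negation]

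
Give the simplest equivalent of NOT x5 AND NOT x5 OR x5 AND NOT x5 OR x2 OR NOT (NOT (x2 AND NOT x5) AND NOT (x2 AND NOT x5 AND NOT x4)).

NOT x5 OR x2

NOT x5 AND NOT x5 OR x5 AND NOT x5 OR x2 OR NOT (NOT (x2 AND NOT x5) AND NOT (x2 AND NOT x5 AND NOT x4))
= NOT x5 OR x2 OR NOT (NOT (x2 AND NOT x5) AND NOT (x2 AND NOT x5 AND NOT x4))   — distribution
= NOT x5 OR x2 OR x2 AND NOT x5 OR x2 AND NOT x5 AND NOT x4   — De Morgan
= NOT x5 OR x2 OR x2 AND NOT x5   — absorption
= NOT x5 OR x2   — absorption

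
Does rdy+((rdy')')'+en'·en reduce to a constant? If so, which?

rdy+((rdy')')'+en'·en
= rdy+((rdy')')'   — complement / identity
= rdy+rdy'   — double negation
= 1   — complement

yes, True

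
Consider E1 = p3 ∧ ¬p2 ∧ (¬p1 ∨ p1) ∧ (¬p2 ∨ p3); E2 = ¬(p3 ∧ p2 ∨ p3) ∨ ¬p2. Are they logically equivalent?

E1: p3 ∧ ¬p2 ∧ (¬p1 ∨ p1) ∧ (¬p2 ∨ p3)
    = p3 ∧ ¬p2 ∧ (¬p2 ∨ p3)   (complement / identity)
    = p3 ∧ ¬p2   (absorption)
E2: ¬(p3 ∧ p2 ∨ p3) ∨ ¬p2
    = ¬p3 ∨ ¬p2   (absorption)
These differ: at p1=0, p2=1, p3=0, E1 = 0 but E2 = 1.

No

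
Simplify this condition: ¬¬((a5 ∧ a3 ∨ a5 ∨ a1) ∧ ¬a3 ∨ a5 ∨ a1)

¬¬((a5 ∧ a3 ∨ a5 ∨ a1) ∧ ¬a3 ∨ a5 ∨ a1)
= ¬¬((a5 ∨ a1) ∧ ¬a3 ∨ a5 ∨ a1)   — absorption
= ¬¬(a5 ∨ a1)   — absorption
= a5 ∨ a1   — double negation

a5 ∨ a1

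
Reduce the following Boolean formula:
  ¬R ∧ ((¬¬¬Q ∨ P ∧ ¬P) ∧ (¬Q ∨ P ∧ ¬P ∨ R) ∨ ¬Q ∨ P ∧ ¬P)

¬R ∧ ¬Q

¬R ∧ ((¬¬¬Q ∨ P ∧ ¬P) ∧ (¬Q ∨ P ∧ ¬P ∨ R) ∨ ¬Q ∨ P ∧ ¬P)
= ¬R ∧ ((¬Q ∨ P ∧ ¬P) ∧ (¬Q ∨ P ∧ ¬P ∨ R) ∨ ¬Q ∨ P ∧ ¬P)   — double negation
= ¬R ∧ (¬Q ∨ P ∧ ¬P ∨ ¬Q ∨ P ∧ ¬P)   — absorption
= ¬R ∧ (¬Q ∨ P ∧ ¬P)   — idempotence
= ¬R ∧ ¬Q   — complement / identity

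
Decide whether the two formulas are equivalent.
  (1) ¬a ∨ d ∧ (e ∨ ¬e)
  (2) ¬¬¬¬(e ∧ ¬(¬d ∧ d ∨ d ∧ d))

No

E1: ¬a ∨ d ∧ (e ∨ ¬e)
    = ¬a ∨ d   — complement / identity
E2: ¬¬¬¬(e ∧ ¬(¬d ∧ d ∨ d ∧ d))
    = ¬¬¬¬(e ∧ ¬d)   — distribution
    = ¬¬(e ∧ ¬d)   — double negation
    = e ∧ ¬d   — double negation
These differ: at a=0, d=1, e=0, E1 = 1 but E2 = 0.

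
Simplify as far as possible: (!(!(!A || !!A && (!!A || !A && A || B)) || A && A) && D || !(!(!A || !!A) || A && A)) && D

!A && D

(!(!(!A || !!A && (!!A || !A && A || B)) || A && A) && D || !(!(!A || !!A) || A && A)) && D
= (!(!(!A || !!A && (!!A || B)) || A && A) && D || !(!(!A || !!A) || A && A)) && D   (complement / identity)
= (!(!(!A || !!A) || A && A) && D || !(!(!A || !!A) || A && A)) && D   (absorption)
= !(!(!A || !!A) || A && A) && D   (absorption)
= !(A && !A || A && A) && D   (De Morgan)
= !A && D   (distribution)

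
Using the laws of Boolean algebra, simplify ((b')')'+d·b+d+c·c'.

b'+d

((b')')'+d·b+d+c·c'
= ((b')')'+d+c·c'   — absorption
= ((b')')'+d   — complement / identity
= b'+d   — double negation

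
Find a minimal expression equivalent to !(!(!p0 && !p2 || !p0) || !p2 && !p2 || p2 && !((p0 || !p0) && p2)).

!p0 && p2

!(!(!p0 && !p2 || !p0) || !p2 && !p2 || p2 && !((p0 || !p0) && p2))
= !(!(!p0 && !p2 || !p0) || !p2 && !p2 || p2 && !p2)   [complement / identity]
= !(!(!p0 && !p2 || !p0) || !p2)   [distribution]
= (!p0 && !p2 || !p0) && p2   [De Morgan]
= !p0 && p2   [absorption]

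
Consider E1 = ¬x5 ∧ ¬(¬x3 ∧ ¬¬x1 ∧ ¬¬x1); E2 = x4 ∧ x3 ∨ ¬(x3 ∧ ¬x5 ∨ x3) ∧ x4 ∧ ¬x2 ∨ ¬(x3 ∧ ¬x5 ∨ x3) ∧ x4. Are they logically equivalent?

No

E1: ¬x5 ∧ ¬(¬x3 ∧ ¬¬x1 ∧ ¬¬x1)
    = ¬x5 ∧ ¬(¬x3 ∧ ¬¬x1)
    = ¬x5 ∧ (x3 ∨ ¬x1)
E2: x4 ∧ x3 ∨ ¬(x3 ∧ ¬x5 ∨ x3) ∧ x4 ∧ ¬x2 ∨ ¬(x3 ∧ ¬x5 ∨ x3) ∧ x4
    = x4 ∧ x3 ∨ ¬(x3 ∧ ¬x5 ∨ x3) ∧ x4
    = x4 ∧ x3 ∨ ¬x3 ∧ x4
    = x4
These differ: at x1=0, x2=0, x3=1, x4=1, x5=1, E1 = 0 but E2 = 1.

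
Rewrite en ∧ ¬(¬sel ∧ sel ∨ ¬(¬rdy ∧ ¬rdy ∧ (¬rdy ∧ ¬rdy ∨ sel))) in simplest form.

en ∧ ¬(¬sel ∧ sel ∨ ¬(¬rdy ∧ ¬rdy ∧ (¬rdy ∧ ¬rdy ∨ sel)))
= en ∧ ¬¬(¬rdy ∧ ¬rdy ∧ (¬rdy ∧ ¬rdy ∨ sel))
= en ∧ ¬¬(¬rdy ∧ ¬rdy)
= en ∧ ¬¬¬rdy
= en ∧ ¬rdy

en ∧ ¬rdy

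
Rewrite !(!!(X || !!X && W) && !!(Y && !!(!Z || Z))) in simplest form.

!(!!(X || !!X && W) && !!(Y && !!(!Z || Z)))
= !(!!(X || X && W) && !!(Y && !!(!Z || Z)))   — double negation
= !(X || X && W) || !(Y && !!(!Z || Z))   — De Morgan
= !(X || X && W) || !(Y && (!Z || Z))   — double negation
= !(X || X && W) || !Y   — complement / identity
= !X || !Y   — absorption

!X || !Y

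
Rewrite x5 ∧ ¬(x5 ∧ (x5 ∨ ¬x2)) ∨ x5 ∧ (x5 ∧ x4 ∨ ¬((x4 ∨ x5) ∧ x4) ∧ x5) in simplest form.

x5 ∧ ¬(x5 ∧ (x5 ∨ ¬x2)) ∨ x5 ∧ (x5 ∧ x4 ∨ ¬((x4 ∨ x5) ∧ x4) ∧ x5)
= x5 ∧ ¬x5 ∨ x5 ∧ (x5 ∧ x4 ∨ ¬((x4 ∨ x5) ∧ x4) ∧ x5)
= x5 ∧ ¬x5 ∨ x5 ∧ (x5 ∧ x4 ∨ ¬x4 ∧ x5)
= x5 ∧ ¬x5 ∨ x5 ∧ x5
= x5

x5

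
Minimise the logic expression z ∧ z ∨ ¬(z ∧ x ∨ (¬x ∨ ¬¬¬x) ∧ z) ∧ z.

z

z ∧ z ∨ ¬(z ∧ x ∨ (¬x ∨ ¬¬¬x) ∧ z) ∧ z
= z ∧ z ∨ ¬(z ∧ x ∨ (¬x ∨ ¬x) ∧ z) ∧ z   [double negation]
= z ∧ z ∨ ¬(z ∧ x ∨ ¬x ∧ z) ∧ z   [idempotence]
= z ∧ z ∨ ¬z ∧ z   [distribution]
= z ∧ (z ∨ ¬z)   [distribution]
= z   [complement / identity]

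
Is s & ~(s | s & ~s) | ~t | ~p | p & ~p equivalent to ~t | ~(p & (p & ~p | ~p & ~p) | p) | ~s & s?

E1: s & ~(s | s & ~s) | ~t | ~p | p & ~p
    = s & ~(s | s & ~s) | ~t | ~p   — complement / identity
    = s & ~s | ~t | ~p   — complement / identity
    = ~t | ~p   — complement / identity
E2: ~t | ~(p & (p & ~p | ~p & ~p) | p) | ~s & s
    = ~t | ~(p & ~p | p) | ~s & s   — distribution
    = ~t | ~p | ~s & s   — complement / identity
    = ~t | ~p   — complement / identity
Both reduce to ~t | ~p, so they are equivalent.

Yes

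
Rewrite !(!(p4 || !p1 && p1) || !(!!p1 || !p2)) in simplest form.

p4 && (p1 || !p2)

!(!(p4 || !p1 && p1) || !(!!p1 || !p2))
= (p4 || !p1 && p1) && (!!p1 || !p2)
= p4 && (!!p1 || !p2)
= p4 && (p1 || !p2)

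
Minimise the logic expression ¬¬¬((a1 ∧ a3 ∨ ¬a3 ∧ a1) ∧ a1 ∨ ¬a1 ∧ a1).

¬a1

¬¬¬((a1 ∧ a3 ∨ ¬a3 ∧ a1) ∧ a1 ∨ ¬a1 ∧ a1)
= ¬¬¬(a1 ∧ a1 ∨ ¬a1 ∧ a1)   — distribution
= ¬¬¬a1   — distribution
= ¬a1   — double negation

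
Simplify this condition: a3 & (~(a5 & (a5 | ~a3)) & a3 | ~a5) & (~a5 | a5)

a3 & (~(a5 & (a5 | ~a3)) & a3 | ~a5) & (~a5 | a5)
= a3 & (~(a5 & (a5 | ~a3)) & a3 | ~a5)   [complement / identity]
= a3 & (~a5 & a3 | ~a5)   [absorption]
= a3 & ~a5   [absorption]

a3 & ~a5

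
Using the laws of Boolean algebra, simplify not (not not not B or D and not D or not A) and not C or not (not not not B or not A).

not (not not not B or D and not D or not A) and not C or not (not not not B or not A)
= not (not not not B or not A) and not C or not (not not not B or not A)   — complement / identity
= not (not not not B or not A)   — absorption
= not (not B or not A)   — double negation
= B and A   — De Morgan

B and A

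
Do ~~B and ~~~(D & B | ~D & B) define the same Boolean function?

No

E1: ~~B
    = B
E2: ~~~(D & B | ~D & B)
    = ~~~B
    = ~B
These differ: at B=0, D=0, E1 = 0 but E2 = 1.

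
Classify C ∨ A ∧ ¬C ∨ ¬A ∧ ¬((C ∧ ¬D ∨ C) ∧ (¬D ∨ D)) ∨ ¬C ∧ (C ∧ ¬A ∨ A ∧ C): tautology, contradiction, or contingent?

tautology

C ∨ A ∧ ¬C ∨ ¬A ∧ ¬((C ∧ ¬D ∨ C) ∧ (¬D ∨ D)) ∨ ¬C ∧ (C ∧ ¬A ∨ A ∧ C)
= C ∨ A ∧ ¬C ∨ ¬A ∧ ¬(C ∧ ¬D ∨ C) ∨ ¬C ∧ (C ∧ ¬A ∨ A ∧ C)
= C ∨ A ∧ ¬C ∨ ¬A ∧ ¬C ∨ ¬C ∧ (C ∧ ¬A ∨ A ∧ C)
= C ∨ A ∧ ¬C ∨ ¬A ∧ ¬C ∨ ¬C ∧ C
= C ∨ A ∧ ¬C ∨ ¬A ∧ ¬C
= C ∨ ¬C
= True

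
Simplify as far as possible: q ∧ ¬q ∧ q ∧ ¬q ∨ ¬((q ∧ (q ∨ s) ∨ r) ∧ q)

q ∧ ¬q ∧ q ∧ ¬q ∨ ¬((q ∧ (q ∨ s) ∨ r) ∧ q)
= q ∧ ¬q ∧ q ∧ ¬q ∨ ¬((q ∨ r) ∧ q)   (absorption)
= q ∧ ¬q ∧ q ∧ ¬q ∨ ¬q   (absorption)
= q ∧ ¬q ∨ ¬q   (idempotence)
= ¬q   (complement / identity)

¬q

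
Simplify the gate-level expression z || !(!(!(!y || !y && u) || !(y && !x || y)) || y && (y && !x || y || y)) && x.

z || !(!(!(!y || !y && u) || !(y && !x || y)) || y && (y && !x || y || y)) && x
= z || !(!(!!y || !(y && !x || y)) || y && (y && !x || y || y)) && x
= z || !(!(!!y || !(y && !x || y)) || y && (y && !x || y)) && x
= z || !(!y && (y && !x || y) || y && (y && !x || y)) && x
= z || !(y && !x || y) && x
= z || !y && x

z || !y && x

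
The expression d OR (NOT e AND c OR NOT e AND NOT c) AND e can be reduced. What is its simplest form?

d

d OR (NOT e AND c OR NOT e AND NOT c) AND e
= d OR NOT e AND e
= d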